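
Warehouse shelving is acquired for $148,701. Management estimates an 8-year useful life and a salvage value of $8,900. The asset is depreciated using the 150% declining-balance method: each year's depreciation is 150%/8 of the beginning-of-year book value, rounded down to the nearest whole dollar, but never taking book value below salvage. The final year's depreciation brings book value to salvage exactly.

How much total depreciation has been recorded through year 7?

$113,939

Depreciable base = $148,701 − $8,900 = $139,801.
Year 1: ⌊$148,701 × 150%/8⌋ = $27,881. Book value $120,820.
Year 2: ⌊$120,820 × 150%/8⌋ = $22,653. Book value $98,167.
Year 3: ⌊$98,167 × 150%/8⌋ = $18,406. Book value $79,761.
Year 4: ⌊$79,761 × 150%/8⌋ = $14,955. Book value $64,806.
Year 5: ⌊$64,806 × 150%/8⌋ = $12,151. Book value $52,655.
Year 6: ⌊$52,655 × 150%/8⌋ = $9,872. Book value $42,783.
Year 7: ⌊$42,783 × 150%/8⌋ = $8,021. Book value $34,762.
Accumulated through year 7 = $148,701 − $34,762 = $113,939.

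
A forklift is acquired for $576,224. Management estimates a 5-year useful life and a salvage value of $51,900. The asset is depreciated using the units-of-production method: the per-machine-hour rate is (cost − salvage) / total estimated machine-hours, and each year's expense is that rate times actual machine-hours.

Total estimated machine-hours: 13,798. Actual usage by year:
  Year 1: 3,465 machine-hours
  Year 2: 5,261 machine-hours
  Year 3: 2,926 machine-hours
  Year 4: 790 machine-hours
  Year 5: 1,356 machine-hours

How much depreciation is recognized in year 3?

$111,188

Depreciable base = $576,224 − $51,900 = $524,324.
Rate = $524,324 / 13,798 machine-hours = $38 per machine-hour.
Year 1: 3,465 × $38 = $131,670. Book value $444,554.
Year 2: 5,261 × $38 = $199,918. Book value $244,636.
Year 3: 2,926 × $38 = $111,188. Book value $133,448.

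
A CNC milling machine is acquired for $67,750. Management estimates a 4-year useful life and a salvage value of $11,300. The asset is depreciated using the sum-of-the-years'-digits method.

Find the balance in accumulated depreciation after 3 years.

Depreciable base = $67,750 − $11,300 = $56,450.
Sum of the years' digits = 4+3+2+1 = 10.
Year 1: $56,450 × 4/10 = $22,580. Book value $45,170.
Year 2: $56,450 × 3/10 = $16,935. Book value $28,235.
Year 3: $56,450 × 2/10 = $11,290. Book value $16,945.
Accumulated through year 3 = $67,750 − $16,945 = $50,805.

$50,805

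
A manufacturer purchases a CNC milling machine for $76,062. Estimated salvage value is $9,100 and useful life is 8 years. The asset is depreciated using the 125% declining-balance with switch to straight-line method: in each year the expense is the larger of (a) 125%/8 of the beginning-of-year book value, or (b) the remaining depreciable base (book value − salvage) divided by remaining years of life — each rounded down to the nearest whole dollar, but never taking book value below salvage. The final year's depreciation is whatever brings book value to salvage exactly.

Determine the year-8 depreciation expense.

Depreciable base = $76,062 − $9,100 = $66,962.
Year 1: DB = ⌊$76,062 × 125%/8⌋ = $11,884; SL = ⌊$66,962/8⌋ = $8,370 → take DB $11,884. Book value $64,178.
Year 2: DB = ⌊$64,178 × 125%/8⌋ = $10,027; SL = ⌊$55,078/7⌋ = $7,868 → take DB $10,027. Book value $54,151.
Year 3: DB = ⌊$54,151 × 125%/8⌋ = $8,461; SL = ⌊$45,051/6⌋ = $7,508 → take DB $8,461. Book value $45,690.
Year 4: DB = ⌊$45,690 × 125%/8⌋ = $7,139; SL = ⌊$36,590/5⌋ = $7,318 → take SL $7,318. Book value $38,372.
Year 5: DB = ⌊$38,372 × 125%/8⌋ = $5,995; SL = ⌊$29,272/4⌋ = $7,318 → take SL $7,318. Book value $31,054.
Year 6: DB = ⌊$31,054 × 125%/8⌋ = $4,852; SL = ⌊$21,954/3⌋ = $7,318 → take SL $7,318. Book value $23,736.
Year 7: DB = ⌊$23,736 × 125%/8⌋ = $3,708; SL = ⌊$14,636/2⌋ = $7,318 → take SL $7,318. Book value $16,418.
Year 8 (final): $16,418 − $9,100 = $7,318. Book value $9,100.

$7,318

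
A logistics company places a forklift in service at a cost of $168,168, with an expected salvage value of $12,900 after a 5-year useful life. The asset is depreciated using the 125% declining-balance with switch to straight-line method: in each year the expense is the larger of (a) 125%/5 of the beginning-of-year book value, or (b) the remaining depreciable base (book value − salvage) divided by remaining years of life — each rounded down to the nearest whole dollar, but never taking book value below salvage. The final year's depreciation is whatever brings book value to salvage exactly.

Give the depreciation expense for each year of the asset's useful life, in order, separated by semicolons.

Depreciable base = $168,168 − $12,900 = $155,268.
Year 1: DB = ⌊$168,168 × 125%/5⌋ = $42,042; SL = ⌊$155,268/5⌋ = $31,053 → take DB $42,042. Book value $126,126.
Year 2: DB = ⌊$126,126 × 125%/5⌋ = $31,531; SL = ⌊$113,226/4⌋ = $28,306 → take DB $31,531. Book value $94,595.
Year 3: DB = ⌊$94,595 × 125%/5⌋ = $23,648; SL = ⌊$81,695/3⌋ = $27,231 → take SL $27,231. Book value $67,364.
Year 4: DB = ⌊$67,364 × 125%/5⌋ = $16,841; SL = ⌊$54,464/2⌋ = $27,232 → take SL $27,232. Book value $40,132.
Year 5 (final): $40,132 − $12,900 = $27,232. Book value $12,900.

$42,042; $31,531; $27,231; $27,232; $27,232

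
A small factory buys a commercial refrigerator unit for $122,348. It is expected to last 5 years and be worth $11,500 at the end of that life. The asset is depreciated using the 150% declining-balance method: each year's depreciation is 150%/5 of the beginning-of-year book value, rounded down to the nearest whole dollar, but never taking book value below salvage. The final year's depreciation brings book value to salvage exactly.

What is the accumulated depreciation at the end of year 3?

Depreciable base = $122,348 − $11,500 = $110,848.
Year 1: ⌊$122,348 × 150%/5⌋ = $36,704. Book value $85,644.
Year 2: ⌊$85,644 × 150%/5⌋ = $25,693. Book value $59,951.
Year 3: ⌊$59,951 × 150%/5⌋ = $17,985. Book value $41,966.
Accumulated through year 3 = $122,348 − $41,966 = $80,382.

$80,382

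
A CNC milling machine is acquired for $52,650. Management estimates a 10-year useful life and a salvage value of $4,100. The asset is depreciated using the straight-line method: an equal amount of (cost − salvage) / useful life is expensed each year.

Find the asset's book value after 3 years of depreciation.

$38,085

Depreciable base = $52,650 − $4,100 = $48,550.
Annual expense = $48,550 / 10 = $4,855.
End of year 1: book value $47,795.
End of year 2: book value $42,940.
End of year 3: book value $38,085.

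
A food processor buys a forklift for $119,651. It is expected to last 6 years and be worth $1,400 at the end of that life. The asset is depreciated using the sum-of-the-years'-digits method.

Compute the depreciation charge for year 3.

Depreciable base = $119,651 − $1,400 = $118,251.
Sum of the years' digits = 6+5+4+3+2+1 = 21.
Year 1: $118,251 × 6/21 = $33,786. Book value $85,865.
Year 2: $118,251 × 5/21 = $28,155. Book value $57,710.
Year 3: $118,251 × 4/21 = $22,524. Book value $35,186.

$22,524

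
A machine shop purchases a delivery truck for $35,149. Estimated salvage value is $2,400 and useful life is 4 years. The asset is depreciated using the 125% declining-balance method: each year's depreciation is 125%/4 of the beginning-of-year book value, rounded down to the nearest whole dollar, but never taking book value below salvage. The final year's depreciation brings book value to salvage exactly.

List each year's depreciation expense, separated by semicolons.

Depreciable base = $35,149 − $2,400 = $32,749.
Year 1: ⌊$35,149 × 125%/4⌋ = $10,984. Book value $24,165.
Year 2: ⌊$24,165 × 125%/4⌋ = $7,551. Book value $16,614.
Year 3: ⌊$16,614 × 125%/4⌋ = $5,191. Book value $11,423.
Year 4 (final): $11,423 − $2,400 = $9,023. Book value $2,400.

$10,984; $7,551; $5,191; $9,023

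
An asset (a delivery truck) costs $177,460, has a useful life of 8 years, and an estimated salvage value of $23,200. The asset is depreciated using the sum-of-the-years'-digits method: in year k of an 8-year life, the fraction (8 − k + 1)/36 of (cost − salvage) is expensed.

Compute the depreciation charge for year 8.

$4,285

Depreciable base = $177,460 − $23,200 = $154,260.
Sum of the years' digits = 8+7+6+5+4+3+2+1 = 36.
Year 1: $154,260 × 8/36 = $34,280. Book value $143,180.
Year 2: $154,260 × 7/36 = $29,995. Book value $113,185.
Year 3: $154,260 × 6/36 = $25,710. Book value $87,475.
Year 4: $154,260 × 5/36 = $21,425. Book value $66,050.
Year 5: $154,260 × 4/36 = $17,140. Book value $48,910.
Year 6: $154,260 × 3/36 = $12,855. Book value $36,055.
Year 7: $154,260 × 2/36 = $8,570. Book value $27,485.
Year 8: $154,260 × 1/36 = $4,285. Book value $23,200.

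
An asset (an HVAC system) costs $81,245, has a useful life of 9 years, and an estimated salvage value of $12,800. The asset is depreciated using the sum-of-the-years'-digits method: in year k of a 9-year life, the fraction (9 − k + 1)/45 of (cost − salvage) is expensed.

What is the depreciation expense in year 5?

$7,605

Depreciable base = $81,245 − $12,800 = $68,445.
Sum of the years' digits = 9+8+7+6+5+4+3+2+1 = 45.
Year 1: $68,445 × 9/45 = $13,689. Book value $67,556.
Year 2: $68,445 × 8/45 = $12,168. Book value $55,388.
Year 3: $68,445 × 7/45 = $10,647. Book value $44,741.
Year 4: $68,445 × 6/45 = $9,126. Book value $35,615.
Year 5: $68,445 × 5/45 = $7,605. Book value $28,010.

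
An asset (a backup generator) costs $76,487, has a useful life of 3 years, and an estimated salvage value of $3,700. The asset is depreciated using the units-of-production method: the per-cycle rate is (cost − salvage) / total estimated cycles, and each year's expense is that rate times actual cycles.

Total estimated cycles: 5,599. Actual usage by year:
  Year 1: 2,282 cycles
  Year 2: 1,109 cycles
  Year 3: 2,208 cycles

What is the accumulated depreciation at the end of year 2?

$44,083

Depreciable base = $76,487 − $3,700 = $72,787.
Rate = $72,787 / 5,599 cycles = $13 per cycle.
Year 1: 2,282 × $13 = $29,666. Book value $46,821.
Year 2: 1,109 × $13 = $14,417. Book value $32,404.
Accumulated through year 2 = $76,487 − $32,404 = $44,083.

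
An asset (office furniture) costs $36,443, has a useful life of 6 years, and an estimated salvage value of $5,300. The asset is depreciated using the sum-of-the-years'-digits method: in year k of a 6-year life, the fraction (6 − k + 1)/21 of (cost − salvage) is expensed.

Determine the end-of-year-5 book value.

$6,783

Depreciable base = $36,443 − $5,300 = $31,143.
Sum of the years' digits = 6+5+4+3+2+1 = 21.
Year 1: $31,143 × 6/21 = $8,898. Book value $27,545.
Year 2: $31,143 × 5/21 = $7,415. Book value $20,130.
Year 3: $31,143 × 4/21 = $5,932. Book value $14,198.
Year 4: $31,143 × 3/21 = $4,449. Book value $9,749.
Year 5: $31,143 × 2/21 = $2,966. Book value $6,783.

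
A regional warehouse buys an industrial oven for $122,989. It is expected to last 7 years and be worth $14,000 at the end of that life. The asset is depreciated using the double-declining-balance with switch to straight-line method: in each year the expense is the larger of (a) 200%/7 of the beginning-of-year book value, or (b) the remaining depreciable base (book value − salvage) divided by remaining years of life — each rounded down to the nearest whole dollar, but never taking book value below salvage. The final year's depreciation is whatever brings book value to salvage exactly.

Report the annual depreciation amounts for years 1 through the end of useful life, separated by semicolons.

$35,139; $25,100; $17,928; $12,806; $9,147; $6,534; $2,335

Depreciable base = $122,989 − $14,000 = $108,989.
Year 1: DB = ⌊$122,989 × 200%/7⌋ = $35,139; SL = ⌊$108,989/7⌋ = $15,569 → take DB $35,139. Book value $87,850.
Year 2: DB = ⌊$87,850 × 200%/7⌋ = $25,100; SL = ⌊$73,850/6⌋ = $12,308 → take DB $25,100. Book value $62,750.
Year 3: DB = ⌊$62,750 × 200%/7⌋ = $17,928; SL = ⌊$48,750/5⌋ = $9,750 → take DB $17,928. Book value $44,822.
Year 4: DB = ⌊$44,822 × 200%/7⌋ = $12,806; SL = ⌊$30,822/4⌋ = $7,705 → take DB $12,806. Book value $32,016.
Year 5: DB = ⌊$32,016 × 200%/7⌋ = $9,147; SL = ⌊$18,016/3⌋ = $6,005 → take DB $9,147. Book value $22,869.
Year 6: DB = ⌊$22,869 × 200%/7⌋ = $6,534; SL = ⌊$8,869/2⌋ = $4,434 → take DB $6,534. Book value $16,335.
Year 7 (final): $16,335 − $14,000 = $2,335. Book value $14,000.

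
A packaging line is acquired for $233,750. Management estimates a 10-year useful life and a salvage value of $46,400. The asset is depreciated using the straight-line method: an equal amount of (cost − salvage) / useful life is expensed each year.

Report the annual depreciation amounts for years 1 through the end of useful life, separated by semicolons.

$18,735; $18,735; $18,735; $18,735; $18,735; $18,735; $18,735; $18,735; $18,735; $18,735

Depreciable base = $233,750 − $46,400 = $187,350.
Annual expense = $187,350 / 10 = $18,735.
End of year 1: book value $215,015.
End of year 2: book value $196,280.
End of year 3: book value $177,545.
End of year 4: book value $158,810.
End of year 5: book value $140,075.
End of year 6: book value $121,340.
End of year 7: book value $102,605.
End of year 8: book value $83,870.
End of year 9: book value $65,135.
End of year 10: book value $46,400.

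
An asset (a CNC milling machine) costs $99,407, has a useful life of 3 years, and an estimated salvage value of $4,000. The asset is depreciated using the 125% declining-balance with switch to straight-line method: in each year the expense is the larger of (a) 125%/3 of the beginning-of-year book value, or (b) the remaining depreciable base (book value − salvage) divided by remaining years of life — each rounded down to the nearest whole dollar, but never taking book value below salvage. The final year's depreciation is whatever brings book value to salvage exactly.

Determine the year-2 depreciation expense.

Depreciable base = $99,407 − $4,000 = $95,407.
Year 1: DB = ⌊$99,407 × 125%/3⌋ = $41,419; SL = ⌊$95,407/3⌋ = $31,802 → take DB $41,419. Book value $57,988.
Year 2: DB = ⌊$57,988 × 125%/3⌋ = $24,161; SL = ⌊$53,988/2⌋ = $26,994 → take SL $26,994. Book value $30,994.

$26,994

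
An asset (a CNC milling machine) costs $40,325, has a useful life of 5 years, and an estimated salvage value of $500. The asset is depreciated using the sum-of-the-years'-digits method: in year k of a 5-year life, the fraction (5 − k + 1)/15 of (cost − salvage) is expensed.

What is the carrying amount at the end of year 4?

Depreciable base = $40,325 − $500 = $39,825.
Sum of the years' digits = 5+4+3+2+1 = 15.
Year 1: $39,825 × 5/15 = $13,275. Book value $27,050.
Year 2: $39,825 × 4/15 = $10,620. Book value $16,430.
Year 3: $39,825 × 3/15 = $7,965. Book value $8,465.
Year 4: $39,825 × 2/15 = $5,310. Book value $3,155.

$3,155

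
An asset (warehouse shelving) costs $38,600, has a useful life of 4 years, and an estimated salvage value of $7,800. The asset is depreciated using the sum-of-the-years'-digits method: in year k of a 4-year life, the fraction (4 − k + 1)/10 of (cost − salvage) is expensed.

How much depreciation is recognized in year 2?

Depreciable base = $38,600 − $7,800 = $30,800.
Sum of the years' digits = 4+3+2+1 = 10.
Year 1: $30,800 × 4/10 = $12,320. Book value $26,280.
Year 2: $30,800 × 3/10 = $9,240. Book value $17,040.

$9,240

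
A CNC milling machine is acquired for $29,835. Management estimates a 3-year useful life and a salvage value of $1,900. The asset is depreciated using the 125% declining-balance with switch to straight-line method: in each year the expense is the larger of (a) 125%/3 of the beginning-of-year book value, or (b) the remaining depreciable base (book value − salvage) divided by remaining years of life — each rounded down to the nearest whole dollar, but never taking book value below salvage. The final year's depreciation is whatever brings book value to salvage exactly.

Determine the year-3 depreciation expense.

Depreciable base = $29,835 − $1,900 = $27,935.
Year 1: DB = ⌊$29,835 × 125%/3⌋ = $12,431; SL = ⌊$27,935/3⌋ = $9,311 → take DB $12,431. Book value $17,404.
Year 2: DB = ⌊$17,404 × 125%/3⌋ = $7,251; SL = ⌊$15,504/2⌋ = $7,752 → take SL $7,752. Book value $9,652.
Year 3 (final): $9,652 − $1,900 = $7,752. Book value $1,900.

$7,752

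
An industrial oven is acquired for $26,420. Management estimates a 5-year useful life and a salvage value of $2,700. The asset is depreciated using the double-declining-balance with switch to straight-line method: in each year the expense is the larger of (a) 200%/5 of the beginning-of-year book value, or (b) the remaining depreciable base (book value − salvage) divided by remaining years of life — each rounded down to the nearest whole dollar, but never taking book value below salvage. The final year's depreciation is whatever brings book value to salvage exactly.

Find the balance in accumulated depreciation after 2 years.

Depreciable base = $26,420 − $2,700 = $23,720.
Year 1: DB = ⌊$26,420 × 200%/5⌋ = $10,568; SL = ⌊$23,720/5⌋ = $4,744 → take DB $10,568. Book value $15,852.
Year 2: DB = ⌊$15,852 × 200%/5⌋ = $6,340; SL = ⌊$13,152/4⌋ = $3,288 → take DB $6,340. Book value $9,512.
Accumulated through year 2 = $26,420 − $9,512 = $16,908.

$16,908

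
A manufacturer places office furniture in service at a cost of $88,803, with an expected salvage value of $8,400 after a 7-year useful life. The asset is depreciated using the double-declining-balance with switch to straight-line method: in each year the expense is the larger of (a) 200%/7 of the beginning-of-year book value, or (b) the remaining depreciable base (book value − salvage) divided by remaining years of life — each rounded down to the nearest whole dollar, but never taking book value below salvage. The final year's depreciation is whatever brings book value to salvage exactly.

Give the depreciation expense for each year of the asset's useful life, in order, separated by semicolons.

Depreciable base = $88,803 − $8,400 = $80,403.
Year 1: DB = ⌊$88,803 × 200%/7⌋ = $25,372; SL = ⌊$80,403/7⌋ = $11,486 → take DB $25,372. Book value $63,431.
Year 2: DB = ⌊$63,431 × 200%/7⌋ = $18,123; SL = ⌊$55,031/6⌋ = $9,171 → take DB $18,123. Book value $45,308.
Year 3: DB = ⌊$45,308 × 200%/7⌋ = $12,945; SL = ⌊$36,908/5⌋ = $7,381 → take DB $12,945. Book value $32,363.
Year 4: DB = ⌊$32,363 × 200%/7⌋ = $9,246; SL = ⌊$23,963/4⌋ = $5,990 → take DB $9,246. Book value $23,117.
Year 5: DB = ⌊$23,117 × 200%/7⌋ = $6,604; SL = ⌊$14,717/3⌋ = $4,905 → take DB $6,604. Book value $16,513.
Year 6: DB = ⌊$16,513 × 200%/7⌋ = $4,718; SL = ⌊$8,113/2⌋ = $4,056 → take DB $4,718. Book value $11,795.
Year 7 (final): $11,795 − $8,400 = $3,395. Book value $8,400.

$25,372; $18,123; $12,945; $9,246; $6,604; $4,718; $3,395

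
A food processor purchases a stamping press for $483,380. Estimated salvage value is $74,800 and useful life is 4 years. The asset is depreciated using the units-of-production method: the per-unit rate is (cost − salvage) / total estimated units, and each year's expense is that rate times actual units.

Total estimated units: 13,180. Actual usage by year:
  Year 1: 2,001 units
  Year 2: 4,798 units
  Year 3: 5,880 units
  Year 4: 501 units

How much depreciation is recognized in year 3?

$182,280

Depreciable base = $483,380 − $74,800 = $408,580.
Rate = $408,580 / 13,180 units = $31 per unit.
Year 1: 2,001 × $31 = $62,031. Book value $421,349.
Year 2: 4,798 × $31 = $148,738. Book value $272,611.
Year 3: 5,880 × $31 = $182,280. Book value $90,331.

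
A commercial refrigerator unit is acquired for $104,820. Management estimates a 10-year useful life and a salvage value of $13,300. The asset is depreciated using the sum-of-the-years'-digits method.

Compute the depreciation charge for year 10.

Depreciable base = $104,820 − $13,300 = $91,520.
Sum of the years' digits = 10+9+8+7+6+5+4+3+2+1 = 55.
Year 1: $91,520 × 10/55 = $16,640. Book value $88,180.
Year 2: $91,520 × 9/55 = $14,976. Book value $73,204.
Year 3: $91,520 × 8/55 = $13,312. Book value $59,892.
Year 4: $91,520 × 7/55 = $11,648. Book value $48,244.
Year 5: $91,520 × 6/55 = $9,984. Book value $38,260.
Year 6: $91,520 × 5/55 = $8,320. Book value $29,940.
Year 7: $91,520 × 4/55 = $6,656. Book value $23,284.
Year 8: $91,520 × 3/55 = $4,992. Book value $18,292.
Year 9: $91,520 × 2/55 = $3,328. Book value $14,964.
Year 10: $91,520 × 1/55 = $1,664. Book value $13,300.

$1,664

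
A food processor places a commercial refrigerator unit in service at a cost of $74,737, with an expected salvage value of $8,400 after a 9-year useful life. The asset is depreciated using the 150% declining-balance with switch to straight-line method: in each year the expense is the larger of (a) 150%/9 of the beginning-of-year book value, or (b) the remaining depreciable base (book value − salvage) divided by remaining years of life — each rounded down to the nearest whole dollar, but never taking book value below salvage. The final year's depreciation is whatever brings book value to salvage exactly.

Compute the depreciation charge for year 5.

Depreciable base = $74,737 − $8,400 = $66,337.
Year 1: DB = ⌊$74,737 × 150%/9⌋ = $12,456; SL = ⌊$66,337/9⌋ = $7,370 → take DB $12,456. Book value $62,281.
Year 2: DB = ⌊$62,281 × 150%/9⌋ = $10,380; SL = ⌊$53,881/8⌋ = $6,735 → take DB $10,380. Book value $51,901.
Year 3: DB = ⌊$51,901 × 150%/9⌋ = $8,650; SL = ⌊$43,501/7⌋ = $6,214 → take DB $8,650. Book value $43,251.
Year 4: DB = ⌊$43,251 × 150%/9⌋ = $7,208; SL = ⌊$34,851/6⌋ = $5,808 → take DB $7,208. Book value $36,043.
Year 5: DB = ⌊$36,043 × 150%/9⌋ = $6,007; SL = ⌊$27,643/5⌋ = $5,528 → take DB $6,007. Book value $30,036.

$6,007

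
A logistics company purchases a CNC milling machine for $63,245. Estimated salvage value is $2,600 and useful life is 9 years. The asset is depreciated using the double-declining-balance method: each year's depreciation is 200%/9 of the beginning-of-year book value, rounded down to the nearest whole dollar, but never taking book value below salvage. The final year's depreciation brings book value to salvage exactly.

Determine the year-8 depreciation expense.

Depreciable base = $63,245 − $2,600 = $60,645.
Year 1: ⌊$63,245 × 200%/9⌋ = $14,054. Book value $49,191.
Year 2: ⌊$49,191 × 200%/9⌋ = $10,931. Book value $38,260.
Year 3: ⌊$38,260 × 200%/9⌋ = $8,502. Book value $29,758.
Year 4: ⌊$29,758 × 200%/9⌋ = $6,612. Book value $23,146.
Year 5: ⌊$23,146 × 200%/9⌋ = $5,143. Book value $18,003.
Year 6: ⌊$18,003 × 200%/9⌋ = $4,000. Book value $14,003.
Year 7: ⌊$14,003 × 200%/9⌋ = $3,111. Book value $10,892.
Year 8: ⌊$10,892 × 200%/9⌋ = $2,420. Book value $8,472.

$2,420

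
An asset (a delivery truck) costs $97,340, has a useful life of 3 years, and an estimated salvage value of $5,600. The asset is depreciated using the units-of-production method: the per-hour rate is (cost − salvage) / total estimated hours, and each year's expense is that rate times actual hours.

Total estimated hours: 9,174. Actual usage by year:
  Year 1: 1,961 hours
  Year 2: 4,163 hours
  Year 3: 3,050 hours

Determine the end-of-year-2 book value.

$36,100

Depreciable base = $97,340 − $5,600 = $91,740.
Rate = $91,740 / 9,174 hours = $10 per hour.
Year 1: 1,961 × $10 = $19,610. Book value $77,730.
Year 2: 4,163 × $10 = $41,630. Book value $36,100.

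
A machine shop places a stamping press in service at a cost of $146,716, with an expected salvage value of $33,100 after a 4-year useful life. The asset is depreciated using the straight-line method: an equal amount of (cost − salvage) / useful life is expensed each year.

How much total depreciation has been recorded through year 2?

Depreciable base = $146,716 − $33,100 = $113,616.
Annual expense = $113,616 / 4 = $28,404.
End of year 1: book value $118,312.
End of year 2: book value $89,908.
Accumulated through year 2 = $146,716 − $89,908 = $56,808.

$56,808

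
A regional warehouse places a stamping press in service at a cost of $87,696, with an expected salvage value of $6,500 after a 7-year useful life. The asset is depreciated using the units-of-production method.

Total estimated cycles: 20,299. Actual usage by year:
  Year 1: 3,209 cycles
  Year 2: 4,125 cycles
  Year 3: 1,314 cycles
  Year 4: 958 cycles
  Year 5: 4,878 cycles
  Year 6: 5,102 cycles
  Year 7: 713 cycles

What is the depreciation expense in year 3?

Depreciable base = $87,696 − $6,500 = $81,196.
Rate = $81,196 / 20,299 cycles = $4 per cycle.
Year 1: 3,209 × $4 = $12,836. Book value $74,860.
Year 2: 4,125 × $4 = $16,500. Book value $58,360.
Year 3: 1,314 × $4 = $5,256. Book value $53,104.

$5,256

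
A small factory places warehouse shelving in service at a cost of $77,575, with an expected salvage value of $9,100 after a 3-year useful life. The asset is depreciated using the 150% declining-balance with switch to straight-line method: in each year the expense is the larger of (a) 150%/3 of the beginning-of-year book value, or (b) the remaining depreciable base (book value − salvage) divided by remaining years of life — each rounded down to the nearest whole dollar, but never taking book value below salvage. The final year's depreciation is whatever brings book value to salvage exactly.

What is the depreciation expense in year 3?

$10,294

Depreciable base = $77,575 − $9,100 = $68,475.
Year 1: DB = ⌊$77,575 × 150%/3⌋ = $38,787; SL = ⌊$68,475/3⌋ = $22,825 → take DB $38,787. Book value $38,788.
Year 2: DB = ⌊$38,788 × 150%/3⌋ = $19,394; SL = ⌊$29,688/2⌋ = $14,844 → take DB $19,394. Book value $19,394.
Year 3 (final): $19,394 − $9,100 = $10,294. Book value $9,100.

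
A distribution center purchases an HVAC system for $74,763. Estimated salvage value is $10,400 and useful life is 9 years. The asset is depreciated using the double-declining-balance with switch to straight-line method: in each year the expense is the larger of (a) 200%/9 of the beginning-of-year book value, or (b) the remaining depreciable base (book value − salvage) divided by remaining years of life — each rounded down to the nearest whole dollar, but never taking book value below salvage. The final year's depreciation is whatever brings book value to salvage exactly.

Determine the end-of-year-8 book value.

Depreciable base = $74,763 − $10,400 = $64,363.
Year 1: DB = ⌊$74,763 × 200%/9⌋ = $16,614; SL = ⌊$64,363/9⌋ = $7,151 → take DB $16,614. Book value $58,149.
Year 2: DB = ⌊$58,149 × 200%/9⌋ = $12,922; SL = ⌊$47,749/8⌋ = $5,968 → take DB $12,922. Book value $45,227.
Year 3: DB = ⌊$45,227 × 200%/9⌋ = $10,050; SL = ⌊$34,827/7⌋ = $4,975 → take DB $10,050. Book value $35,177.
Year 4: DB = ⌊$35,177 × 200%/9⌋ = $7,817; SL = ⌊$24,777/6⌋ = $4,129 → take DB $7,817. Book value $27,360.
Year 5: DB = ⌊$27,360 × 200%/9⌋ = $6,080; SL = ⌊$16,960/5⌋ = $3,392 → take DB $6,080. Book value $21,280.
Year 6: DB = ⌊$21,280 × 200%/9⌋ = $4,728; SL = ⌊$10,880/4⌋ = $2,720 → take DB $4,728. Book value $16,552.
Year 7: DB = ⌊$16,552 × 200%/9⌋ = $3,678; SL = ⌊$6,152/3⌋ = $2,050 → take DB $3,678. Book value $12,874.
Year 8: DB = ⌊$12,874 × 200%/9⌋ = $2,860; SL = ⌊$2,474/2⌋ = $1,237 → take DB $2,860, capped at $2,474. Book value $10,400.

$10,400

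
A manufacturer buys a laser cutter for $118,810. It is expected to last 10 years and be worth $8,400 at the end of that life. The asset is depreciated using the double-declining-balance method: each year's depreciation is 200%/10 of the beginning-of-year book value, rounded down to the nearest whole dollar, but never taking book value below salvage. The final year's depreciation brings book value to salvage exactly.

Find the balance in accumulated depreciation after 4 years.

Depreciable base = $118,810 − $8,400 = $110,410.
Year 1: ⌊$118,810 × 200%/10⌋ = $23,762. Book value $95,048.
Year 2: ⌊$95,048 × 200%/10⌋ = $19,009. Book value $76,039.
Year 3: ⌊$76,039 × 200%/10⌋ = $15,207. Book value $60,832.
Year 4: ⌊$60,832 × 200%/10⌋ = $12,166. Book value $48,666.
Accumulated through year 4 = $118,810 − $48,666 = $70,144.

$70,144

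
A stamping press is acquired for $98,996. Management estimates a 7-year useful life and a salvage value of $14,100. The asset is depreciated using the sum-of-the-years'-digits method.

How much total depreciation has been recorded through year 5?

Depreciable base = $98,996 − $14,100 = $84,896.
Sum of the years' digits = 7+6+5+4+3+2+1 = 28.
Year 1: $84,896 × 7/28 = $21,224. Book value $77,772.
Year 2: $84,896 × 6/28 = $18,192. Book value $59,580.
Year 3: $84,896 × 5/28 = $15,160. Book value $44,420.
Year 4: $84,896 × 4/28 = $12,128. Book value $32,292.
Year 5: $84,896 × 3/28 = $9,096. Book value $23,196.
Accumulated through year 5 = $98,996 − $23,196 = $75,800.

$75,800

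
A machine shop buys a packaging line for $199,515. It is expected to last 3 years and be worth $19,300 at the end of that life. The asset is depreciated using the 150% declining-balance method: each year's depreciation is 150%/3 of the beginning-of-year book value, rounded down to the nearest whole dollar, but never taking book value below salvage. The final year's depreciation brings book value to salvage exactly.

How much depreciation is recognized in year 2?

$49,879

Depreciable base = $199,515 − $19,300 = $180,215.
Year 1: ⌊$199,515 × 150%/3⌋ = $99,757. Book value $99,758.
Year 2: ⌊$99,758 × 150%/3⌋ = $49,879. Book value $49,879.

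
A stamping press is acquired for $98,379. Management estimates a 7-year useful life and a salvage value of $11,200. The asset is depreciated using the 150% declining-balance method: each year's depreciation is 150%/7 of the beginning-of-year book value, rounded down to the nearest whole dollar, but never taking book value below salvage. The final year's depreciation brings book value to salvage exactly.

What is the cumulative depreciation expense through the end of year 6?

$75,230

Depreciable base = $98,379 − $11,200 = $87,179.
Year 1: ⌊$98,379 × 150%/7⌋ = $21,081. Book value $77,298.
Year 2: ⌊$77,298 × 150%/7⌋ = $16,563. Book value $60,735.
Year 3: ⌊$60,735 × 150%/7⌋ = $13,014. Book value $47,721.
Year 4: ⌊$47,721 × 150%/7⌋ = $10,225. Book value $37,496.
Year 5: ⌊$37,496 × 150%/7⌋ = $8,034. Book value $29,462.
Year 6: ⌊$29,462 × 150%/7⌋ = $6,313. Book value $23,149.
Accumulated through year 6 = $98,379 − $23,149 = $75,230.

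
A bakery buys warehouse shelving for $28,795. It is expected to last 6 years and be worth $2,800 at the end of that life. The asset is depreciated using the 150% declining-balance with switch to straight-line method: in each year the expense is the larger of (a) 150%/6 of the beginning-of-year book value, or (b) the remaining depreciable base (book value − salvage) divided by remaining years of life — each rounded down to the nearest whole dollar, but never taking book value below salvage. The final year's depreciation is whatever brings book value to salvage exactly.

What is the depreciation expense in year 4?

$3,116

Depreciable base = $28,795 − $2,800 = $25,995.
Year 1: DB = ⌊$28,795 × 150%/6⌋ = $7,198; SL = ⌊$25,995/6⌋ = $4,332 → take DB $7,198. Book value $21,597.
Year 2: DB = ⌊$21,597 × 150%/6⌋ = $5,399; SL = ⌊$18,797/5⌋ = $3,759 → take DB $5,399. Book value $16,198.
Year 3: DB = ⌊$16,198 × 150%/6⌋ = $4,049; SL = ⌊$13,398/4⌋ = $3,349 → take DB $4,049. Book value $12,149.
Year 4: DB = ⌊$12,149 × 150%/6⌋ = $3,037; SL = ⌊$9,349/3⌋ = $3,116 → take SL $3,116. Book value $9,033.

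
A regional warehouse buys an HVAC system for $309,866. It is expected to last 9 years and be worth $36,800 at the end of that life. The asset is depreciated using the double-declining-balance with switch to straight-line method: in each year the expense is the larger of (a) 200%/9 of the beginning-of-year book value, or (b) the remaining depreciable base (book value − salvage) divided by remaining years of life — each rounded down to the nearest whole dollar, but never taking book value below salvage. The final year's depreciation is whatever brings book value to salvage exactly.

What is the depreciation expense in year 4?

Depreciable base = $309,866 − $36,800 = $273,066.
Year 1: DB = ⌊$309,866 × 200%/9⌋ = $68,859; SL = ⌊$273,066/9⌋ = $30,340 → take DB $68,859. Book value $241,007.
Year 2: DB = ⌊$241,007 × 200%/9⌋ = $53,557; SL = ⌊$204,207/8⌋ = $25,525 → take DB $53,557. Book value $187,450.
Year 3: DB = ⌊$187,450 × 200%/9⌋ = $41,655; SL = ⌊$150,650/7⌋ = $21,521 → take DB $41,655. Book value $145,795.
Year 4: DB = ⌊$145,795 × 200%/9⌋ = $32,398; SL = ⌊$108,995/6⌋ = $18,165 → take DB $32,398. Book value $113,397.

$32,398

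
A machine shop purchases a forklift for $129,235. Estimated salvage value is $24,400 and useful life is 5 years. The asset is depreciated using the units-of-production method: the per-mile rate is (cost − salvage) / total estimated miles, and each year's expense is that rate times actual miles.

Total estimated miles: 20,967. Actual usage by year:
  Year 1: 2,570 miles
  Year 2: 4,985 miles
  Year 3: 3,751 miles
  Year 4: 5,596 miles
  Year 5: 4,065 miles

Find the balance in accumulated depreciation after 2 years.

Depreciable base = $129,235 − $24,400 = $104,835.
Rate = $104,835 / 20,967 miles = $5 per mile.
Year 1: 2,570 × $5 = $12,850. Book value $116,385.
Year 2: 4,985 × $5 = $24,925. Book value $91,460.
Accumulated through year 2 = $129,235 − $91,460 = $37,775.

$37,775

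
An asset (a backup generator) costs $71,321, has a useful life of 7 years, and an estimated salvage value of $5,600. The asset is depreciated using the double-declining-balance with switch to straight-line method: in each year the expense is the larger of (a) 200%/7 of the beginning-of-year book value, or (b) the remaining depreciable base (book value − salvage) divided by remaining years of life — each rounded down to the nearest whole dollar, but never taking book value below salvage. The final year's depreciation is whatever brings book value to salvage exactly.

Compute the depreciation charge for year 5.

$5,304

Depreciable base = $71,321 − $5,600 = $65,721.
Year 1: DB = ⌊$71,321 × 200%/7⌋ = $20,377; SL = ⌊$65,721/7⌋ = $9,388 → take DB $20,377. Book value $50,944.
Year 2: DB = ⌊$50,944 × 200%/7⌋ = $14,555; SL = ⌊$45,344/6⌋ = $7,557 → take DB $14,555. Book value $36,389.
Year 3: DB = ⌊$36,389 × 200%/7⌋ = $10,396; SL = ⌊$30,789/5⌋ = $6,157 → take DB $10,396. Book value $25,993.
Year 4: DB = ⌊$25,993 × 200%/7⌋ = $7,426; SL = ⌊$20,393/4⌋ = $5,098 → take DB $7,426. Book value $18,567.
Year 5: DB = ⌊$18,567 × 200%/7⌋ = $5,304; SL = ⌊$12,967/3⌋ = $4,322 → take DB $5,304. Book value $13,263.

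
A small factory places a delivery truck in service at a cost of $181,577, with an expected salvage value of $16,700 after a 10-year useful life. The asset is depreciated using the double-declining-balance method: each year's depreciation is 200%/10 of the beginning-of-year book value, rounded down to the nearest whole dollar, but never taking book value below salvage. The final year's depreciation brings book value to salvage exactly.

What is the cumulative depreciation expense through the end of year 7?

$143,497

Depreciable base = $181,577 − $16,700 = $164,877.
Year 1: ⌊$181,577 × 200%/10⌋ = $36,315. Book value $145,262.
Year 2: ⌊$145,262 × 200%/10⌋ = $29,052. Book value $116,210.
Year 3: ⌊$116,210 × 200%/10⌋ = $23,242. Book value $92,968.
Year 4: ⌊$92,968 × 200%/10⌋ = $18,593. Book value $74,375.
Year 5: ⌊$74,375 × 200%/10⌋ = $14,875. Book value $59,500.
Year 6: ⌊$59,500 × 200%/10⌋ = $11,900. Book value $47,600.
Year 7: ⌊$47,600 × 200%/10⌋ = $9,520. Book value $38,080.
Accumulated through year 7 = $181,577 − $38,080 = $143,497.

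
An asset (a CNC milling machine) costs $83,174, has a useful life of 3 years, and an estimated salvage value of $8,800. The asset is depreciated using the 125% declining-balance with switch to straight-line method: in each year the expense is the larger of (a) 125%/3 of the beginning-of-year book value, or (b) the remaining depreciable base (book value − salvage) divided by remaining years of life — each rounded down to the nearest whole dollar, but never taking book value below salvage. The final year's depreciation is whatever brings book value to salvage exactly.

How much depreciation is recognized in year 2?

Depreciable base = $83,174 − $8,800 = $74,374.
Year 1: DB = ⌊$83,174 × 125%/3⌋ = $34,655; SL = ⌊$74,374/3⌋ = $24,791 → take DB $34,655. Book value $48,519.
Year 2: DB = ⌊$48,519 × 125%/3⌋ = $20,216; SL = ⌊$39,719/2⌋ = $19,859 → take DB $20,216. Book value $28,303.

$20,216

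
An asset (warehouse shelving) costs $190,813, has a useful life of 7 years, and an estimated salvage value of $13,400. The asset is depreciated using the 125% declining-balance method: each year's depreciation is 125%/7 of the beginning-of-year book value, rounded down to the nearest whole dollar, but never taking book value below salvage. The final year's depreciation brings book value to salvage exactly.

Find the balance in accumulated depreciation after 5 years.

Depreciable base = $190,813 − $13,400 = $177,413.
Year 1: ⌊$190,813 × 125%/7⌋ = $34,073. Book value $156,740.
Year 2: ⌊$156,740 × 125%/7⌋ = $27,989. Book value $128,751.
Year 3: ⌊$128,751 × 125%/7⌋ = $22,991. Book value $105,760.
Year 4: ⌊$105,760 × 125%/7⌋ = $18,885. Book value $86,875.
Year 5: ⌊$86,875 × 125%/7⌋ = $15,513. Book value $71,362.
Accumulated through year 5 = $190,813 − $71,362 = $119,451.

$119,451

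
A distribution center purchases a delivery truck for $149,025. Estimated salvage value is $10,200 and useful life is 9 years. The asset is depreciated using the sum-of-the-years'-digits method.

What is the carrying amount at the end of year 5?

$41,050

Depreciable base = $149,025 − $10,200 = $138,825.
Sum of the years' digits = 9+8+7+6+5+4+3+2+1 = 45.
Year 1: $138,825 × 9/45 = $27,765. Book value $121,260.
Year 2: $138,825 × 8/45 = $24,680. Book value $96,580.
Year 3: $138,825 × 7/45 = $21,595. Book value $74,985.
Year 4: $138,825 × 6/45 = $18,510. Book value $56,475.
Year 5: $138,825 × 5/45 = $15,425. Book value $41,050.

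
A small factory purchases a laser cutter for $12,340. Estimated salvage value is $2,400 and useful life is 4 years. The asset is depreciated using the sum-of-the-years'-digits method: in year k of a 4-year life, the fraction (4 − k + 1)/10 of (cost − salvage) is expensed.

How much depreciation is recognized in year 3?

$1,988

Depreciable base = $12,340 − $2,400 = $9,940.
Sum of the years' digits = 4+3+2+1 = 10.
Year 1: $9,940 × 4/10 = $3,976. Book value $8,364.
Year 2: $9,940 × 3/10 = $2,982. Book value $5,382.
Year 3: $9,940 × 2/10 = $1,988. Book value $3,394.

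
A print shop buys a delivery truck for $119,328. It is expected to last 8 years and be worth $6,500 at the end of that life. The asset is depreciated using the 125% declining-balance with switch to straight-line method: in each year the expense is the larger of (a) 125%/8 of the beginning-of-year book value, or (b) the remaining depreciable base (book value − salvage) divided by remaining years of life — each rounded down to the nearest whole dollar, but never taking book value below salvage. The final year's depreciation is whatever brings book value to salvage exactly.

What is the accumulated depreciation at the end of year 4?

Depreciable base = $119,328 − $6,500 = $112,828.
Year 1: DB = ⌊$119,328 × 125%/8⌋ = $18,645; SL = ⌊$112,828/8⌋ = $14,103 → take DB $18,645. Book value $100,683.
Year 2: DB = ⌊$100,683 × 125%/8⌋ = $15,731; SL = ⌊$94,183/7⌋ = $13,454 → take DB $15,731. Book value $84,952.
Year 3: DB = ⌊$84,952 × 125%/8⌋ = $13,273; SL = ⌊$78,452/6⌋ = $13,075 → take DB $13,273. Book value $71,679.
Year 4: DB = ⌊$71,679 × 125%/8⌋ = $11,199; SL = ⌊$65,179/5⌋ = $13,035 → take SL $13,035. Book value $58,644.
Accumulated through year 4 = $119,328 − $58,644 = $60,684.

$60,684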